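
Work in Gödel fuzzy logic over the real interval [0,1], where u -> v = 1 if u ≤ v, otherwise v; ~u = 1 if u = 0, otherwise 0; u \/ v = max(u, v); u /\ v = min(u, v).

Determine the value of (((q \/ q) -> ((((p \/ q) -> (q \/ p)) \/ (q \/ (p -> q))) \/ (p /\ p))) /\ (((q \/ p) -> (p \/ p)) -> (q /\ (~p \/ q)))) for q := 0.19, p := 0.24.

0.19

(q \/ q) = max(0.19, 0.19) = 0.19
(p \/ q) = max(0.24, 0.19) = 0.24
(q \/ p) = max(0.19, 0.24) = 0.24
((p \/ q) -> (q \/ p)): 0.24 ≤ 0.24, so result = 1
(p -> q): 0.24 > 0.19, so result = 0.19
(q \/ (p -> q)) = max(0.19, 0.19) = 0.19
(((p \/ q) -> (q \/ p)) \/ (q \/ (p -> q))) = max(1, 0.19) = 1
(p /\ p) = min(0.24, 0.24) = 0.24
((((p \/ q) -> (q \/ p)) \/ (q \/ (p -> q))) \/ (p /\ p)) = max(1, 0.24) = 1
((q \/ q) -> ((((p \/ q) -> (q \/ p)) \/ (q \/ (p -> q))) \/ (p /\ p))): 0.19 ≤ 1, so result = 1
(q \/ p) = max(0.19, 0.24) = 0.24
(p \/ p) = max(0.24, 0.24) = 0.24
((q \/ p) -> (p \/ p)): 0.24 ≤ 0.24, so result = 1
~p: Gödel ¬ of 0.24 = 0 (operand ≠ 0)
(~p \/ q) = max(0, 0.19) = 0.19
(q /\ (~p \/ q)) = min(0.19, 0.19) = 0.19
(((q \/ p) -> (p \/ p)) -> (q /\ (~p \/ q))): 1 > 0.19, so result = 0.19
(((q \/ q) -> ((((p \/ q) -> (q \/ p)) \/ (q \/ (p -> q))) \/ (p /\ p))) /\ (((q \/ p) -> (p \/ p)) -> (q /\ (~p \/ q)))) = min(1, 0.19) = 0.19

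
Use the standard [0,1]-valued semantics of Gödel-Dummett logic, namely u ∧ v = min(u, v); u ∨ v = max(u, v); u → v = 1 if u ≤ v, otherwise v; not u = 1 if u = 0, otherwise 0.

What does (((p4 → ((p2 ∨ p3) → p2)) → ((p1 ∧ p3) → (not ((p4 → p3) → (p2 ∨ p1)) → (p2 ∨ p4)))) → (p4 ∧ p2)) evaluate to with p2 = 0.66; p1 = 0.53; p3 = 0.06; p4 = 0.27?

0.27

(p2 ∨ p3) = max(0.66, 0.06) = 0.66
((p2 ∨ p3) → p2): 0.66 ≤ 0.66, so result = 1
(p4 → ((p2 ∨ p3) → p2)): 0.27 ≤ 1, so result = 1
(p1 ∧ p3) = min(0.53, 0.06) = 0.06
(p4 → p3): 0.27 > 0.06, so result = 0.06
(p2 ∨ p1) = max(0.66, 0.53) = 0.66
((p4 → p3) → (p2 ∨ p1)): 0.06 ≤ 0.66, so result = 1
not ((p4 → p3) → (p2 ∨ p1)): Gödel ¬ of 1 = 0 (operand ≠ 0)
(p2 ∨ p4) = max(0.66, 0.27) = 0.66
(not ((p4 → p3) → (p2 ∨ p1)) → (p2 ∨ p4)): 0 ≤ 0.66, so result = 1
((p1 ∧ p3) → (not ((p4 → p3) → (p2 ∨ p1)) → (p2 ∨ p4))): 0.06 ≤ 1, so result = 1
((p4 → ((p2 ∨ p3) → p2)) → ((p1 ∧ p3) → (not ((p4 → p3) → (p2 ∨ p1)) → (p2 ∨ p4)))): 1 ≤ 1, so result = 1
(p4 ∧ p2) = min(0.27, 0.66) = 0.27
(((p4 → ((p2 ∨ p3) → p2)) → ((p1 ∧ p3) → (not ((p4 → p3) → (p2 ∨ p1)) → (p2 ∨ p4)))) → (p4 ∧ p2)): 1 > 0.27, so result = 0.27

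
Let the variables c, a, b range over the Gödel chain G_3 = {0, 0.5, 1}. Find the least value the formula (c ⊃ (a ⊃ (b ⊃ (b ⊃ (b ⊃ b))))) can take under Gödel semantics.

1.00

Every assignment gives 1. For instance at c = 0, a = 0, b = 0:
  (b ⊃ b): 0 ≤ 0, so result = 1
  (b ⊃ (b ⊃ b)): 0 ≤ 1, so result = 1
  (b ⊃ (b ⊃ (b ⊃ b))): 0 ≤ 1, so result = 1
  (a ⊃ (b ⊃ (b ⊃ (b ⊃ b)))): 0 ≤ 1, so result = 1
  (c ⊃ (a ⊃ (b ⊃ (b ⊃ (b ⊃ b))))): 0 ≤ 1, so result = 1
All 27 assignments give value 1 — the formula is a G_3-tautology.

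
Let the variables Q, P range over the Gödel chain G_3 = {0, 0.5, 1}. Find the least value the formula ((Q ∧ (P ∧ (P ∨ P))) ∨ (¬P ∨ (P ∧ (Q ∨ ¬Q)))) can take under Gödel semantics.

0.50

The minimum is attained at Q = 0, P = 0.5:
  (P ∨ P) = max(0.5, 0.5) = 0.5
  (P ∧ (P ∨ P)) = min(0.5, 0.5) = 0.5
  (Q ∧ (P ∧ (P ∨ P))) = min(0, 0.5) = 0
  ¬P: Gödel ¬ of 0.5 = 0 (operand ≠ 0)
  ¬Q: Gödel ¬ of 0 = 1 (operand is 0)
  (Q ∨ ¬Q) = max(0, 1) = 1
  (P ∧ (Q ∨ ¬Q)) = min(0.5, 1) = 0.5
  (¬P ∨ (P ∧ (Q ∨ ¬Q))) = max(0, 0.5) = 0.5
  ((Q ∧ (P ∧ (P ∨ P))) ∨ (¬P ∨ (P ∧ (Q ∨ ¬Q)))) = max(0, 0.5) = 0.5
Checking all 9 assignments confirms none give a value below 0.50.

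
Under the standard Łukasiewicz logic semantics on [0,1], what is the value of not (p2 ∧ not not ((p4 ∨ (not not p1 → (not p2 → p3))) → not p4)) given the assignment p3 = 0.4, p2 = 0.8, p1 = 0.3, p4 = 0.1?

not p1: Łukasiewicz ¬ gives 1 − 0.3 = 0.7
not not p1: Łukasiewicz ¬ gives 1 − 0.7 = 0.3
not p2: Łukasiewicz ¬ gives 1 − 0.8 = 0.2
(not p2 → p3): min(1, 1 − 0.2 + 0.4) = 1
(not not p1 → (not p2 → p3)): min(1, 1 − 0.3 + 1) = 1
(p4 ∨ (not not p1 → (not p2 → p3))) = max(0.1, 1) = 1
not p4: Łukasiewicz ¬ gives 1 − 0.1 = 0.9
((p4 ∨ (not not p1 → (not p2 → p3))) → not p4): min(1, 1 − 1 + 0.9) = 0.9
not ((p4 ∨ (not not p1 → (not p2 → p3))) → not p4): Łukasiewicz ¬ gives 1 − 0.9 = 0.1
not not ((p4 ∨ (not not p1 → (not p2 → p3))) → not p4): Łukasiewicz ¬ gives 1 − 0.1 = 0.9
(p2 ∧ not not ((p4 ∨ (not not p1 → (not p2 → p3))) → not p4)) = min(0.8, 0.9) = 0.8
not (p2 ∧ not not ((p4 ∨ (not not p1 → (not p2 → p3))) → not p4)): Łukasiewicz ¬ gives 1 − 0.8 = 0.2

0.20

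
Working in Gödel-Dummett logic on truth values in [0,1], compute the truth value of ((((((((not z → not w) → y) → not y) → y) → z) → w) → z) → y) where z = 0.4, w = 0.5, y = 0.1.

0.10

not z: Gödel ¬ of 0.4 = 0 (operand ≠ 0)
not w: Gödel ¬ of 0.5 = 0 (operand ≠ 0)
(not z → not w): 0 ≤ 0, so result = 1
((not z → not w) → y): 1 > 0.1, so result = 0.1
not y: Gödel ¬ of 0.1 = 0 (operand ≠ 0)
(((not z → not w) → y) → not y): 0.1 > 0, so result = 0
((((not z → not w) → y) → not y) → y): 0 ≤ 0.1, so result = 1
(((((not z → not w) → y) → not y) → y) → z): 1 > 0.4, so result = 0.4
((((((not z → not w) → y) → not y) → y) → z) → w): 0.4 ≤ 0.5, so result = 1
(((((((not z → not w) → y) → not y) → y) → z) → w) → z): 1 > 0.4, so result = 0.4
((((((((not z → not w) → y) → not y) → y) → z) → w) → z) → y): 0.4 > 0.1, so result = 0.1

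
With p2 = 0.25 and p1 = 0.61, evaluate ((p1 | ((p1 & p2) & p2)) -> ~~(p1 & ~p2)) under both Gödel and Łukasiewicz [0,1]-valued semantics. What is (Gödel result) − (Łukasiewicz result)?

Gödel evaluation:
  (p1 & p2) = min(0.61, 0.25) = 0.25
  ((p1 & p2) & p2) = min(0.25, 0.25) = 0.25
  (p1 | ((p1 & p2) & p2)) = max(0.61, 0.25) = 0.61
  ~p2: Gödel ¬ of 0.25 = 0 (operand ≠ 0)
  (p1 & ~p2) = min(0.61, 0) = 0
  ~(p1 & ~p2): Gödel ¬ of 0 = 1 (operand is 0)
  ~~(p1 & ~p2): Gödel ¬ of 1 = 0 (operand ≠ 0)
  ((p1 | ((p1 & p2) & p2)) -> ~~(p1 & ~p2)): 0.61 > 0, so result = 0
  Gödel value = 0
Łukasiewicz evaluation:
  (p1 & p2) = min(0.61, 0.25) = 0.25
  ((p1 & p2) & p2) = min(0.25, 0.25) = 0.25
  (p1 | ((p1 & p2) & p2)) = max(0.61, 0.25) = 0.61
  ~p2: Łukasiewicz ¬ gives 1 − 0.25 = 0.75
  (p1 & ~p2) = min(0.61, 0.75) = 0.61
  ~(p1 & ~p2): Łukasiewicz ¬ gives 1 − 0.61 = 0.39
  ~~(p1 & ~p2): Łukasiewicz ¬ gives 1 − 0.39 = 0.61
  ((p1 | ((p1 & p2) & p2)) -> ~~(p1 & ~p2)): min(1, 1 − 0.61 + 0.61) = 1
  Łukasiewicz value = 1
Difference: 0 − 1 = -1.00

-1.00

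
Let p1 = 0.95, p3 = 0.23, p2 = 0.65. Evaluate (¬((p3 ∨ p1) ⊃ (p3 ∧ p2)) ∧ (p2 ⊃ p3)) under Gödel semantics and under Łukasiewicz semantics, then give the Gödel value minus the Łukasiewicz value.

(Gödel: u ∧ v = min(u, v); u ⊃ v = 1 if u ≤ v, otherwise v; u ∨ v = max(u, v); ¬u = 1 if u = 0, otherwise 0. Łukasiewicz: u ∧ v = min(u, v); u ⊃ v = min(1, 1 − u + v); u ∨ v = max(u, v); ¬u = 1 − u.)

Gödel evaluation:
  (p3 ∨ p1) = max(0.23, 0.95) = 0.95
  (p3 ∧ p2) = min(0.23, 0.65) = 0.23
  ((p3 ∨ p1) ⊃ (p3 ∧ p2)): 0.95 > 0.23, so result = 0.23
  ¬((p3 ∨ p1) ⊃ (p3 ∧ p2)): Gödel ¬ of 0.23 = 0 (operand ≠ 0)
  (p2 ⊃ p3): 0.65 > 0.23, so result = 0.23
  (¬((p3 ∨ p1) ⊃ (p3 ∧ p2)) ∧ (p2 ⊃ p3)) = min(0, 0.23) = 0
  Gödel value = 0
Łukasiewicz evaluation:
  (p3 ∨ p1) = max(0.23, 0.95) = 0.95
  (p3 ∧ p2) = min(0.23, 0.65) = 0.23
  ((p3 ∨ p1) ⊃ (p3 ∧ p2)): min(1, 1 − 0.95 + 0.23) = 0.28
  ¬((p3 ∨ p1) ⊃ (p3 ∧ p2)): Łukasiewicz ¬ gives 1 − 0.28 = 0.72
  (p2 ⊃ p3): min(1, 1 − 0.65 + 0.23) = 0.58
  (¬((p3 ∨ p1) ⊃ (p3 ∧ p2)) ∧ (p2 ⊃ p3)) = min(0.72, 0.58) = 0.58
  Łukasiewicz value = 0.58
Difference: 0 − 0.58 = -0.58

-0.58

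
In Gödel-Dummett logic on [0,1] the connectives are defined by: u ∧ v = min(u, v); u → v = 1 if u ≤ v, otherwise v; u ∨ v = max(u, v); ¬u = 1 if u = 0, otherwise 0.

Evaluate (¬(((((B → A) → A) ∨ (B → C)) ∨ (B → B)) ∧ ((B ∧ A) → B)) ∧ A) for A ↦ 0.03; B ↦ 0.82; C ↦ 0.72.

(B → A): 0.82 > 0.03, so result = 0.03
((B → A) → A): 0.03 ≤ 0.03, so result = 1
(B → C): 0.82 > 0.72, so result = 0.72
(((B → A) → A) ∨ (B → C)) = max(1, 0.72) = 1
(B → B): 0.82 ≤ 0.82, so result = 1
((((B → A) → A) ∨ (B → C)) ∨ (B → B)) = max(1, 1) = 1
(B ∧ A) = min(0.82, 0.03) = 0.03
((B ∧ A) → B): 0.03 ≤ 0.82, so result = 1
(((((B → A) → A) ∨ (B → C)) ∨ (B → B)) ∧ ((B ∧ A) → B)) = min(1, 1) = 1
¬(((((B → A) → A) ∨ (B → C)) ∨ (B → B)) ∧ ((B ∧ A) → B)): Gödel ¬ of 1 = 0 (operand ≠ 0)
(¬(((((B → A) → A) ∨ (B → C)) ∨ (B → B)) ∧ ((B ∧ A) → B)) ∧ A) = min(0, 0.03) = 0

0.00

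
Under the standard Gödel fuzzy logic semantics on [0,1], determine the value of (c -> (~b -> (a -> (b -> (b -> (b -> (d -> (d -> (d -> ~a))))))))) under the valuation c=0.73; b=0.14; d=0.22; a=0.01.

~b: Gödel ¬ of 0.14 = 0 (operand ≠ 0)
~a: Gödel ¬ of 0.01 = 0 (operand ≠ 0)
(d -> ~a): 0.22 > 0, so result = 0
(d -> (d -> ~a)): 0.22 > 0, so result = 0
(d -> (d -> (d -> ~a))): 0.22 > 0, so result = 0
(b -> (d -> (d -> (d -> ~a)))): 0.14 > 0, so result = 0
(b -> (b -> (d -> (d -> (d -> ~a))))): 0.14 > 0, so result = 0
(b -> (b -> (b -> (d -> (d -> (d -> ~a)))))): 0.14 > 0, so result = 0
(a -> (b -> (b -> (b -> (d -> (d -> (d -> ~a))))))): 0.01 > 0, so result = 0
(~b -> (a -> (b -> (b -> (b -> (d -> (d -> (d -> ~a)))))))): 0 ≤ 0, so result = 1
(c -> (~b -> (a -> (b -> (b -> (b -> (d -> (d -> (d -> ~a))))))))): 0.73 ≤ 1, so result = 1

1.00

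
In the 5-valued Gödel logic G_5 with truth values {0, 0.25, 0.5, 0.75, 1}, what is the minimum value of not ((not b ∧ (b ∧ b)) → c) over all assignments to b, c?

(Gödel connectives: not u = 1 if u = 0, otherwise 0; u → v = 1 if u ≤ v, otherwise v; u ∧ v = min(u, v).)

0.00

The minimum is attained at b = 0, c = 0:
  not b: Gödel ¬ of 0 = 1 (operand is 0)
  (b ∧ b) = min(0, 0) = 0
  (not b ∧ (b ∧ b)) = min(1, 0) = 0
  ((not b ∧ (b ∧ b)) → c): 0 ≤ 0, so result = 1
  not ((not b ∧ (b ∧ b)) → c): Gödel ¬ of 1 = 0 (operand ≠ 0)
Checking all 25 assignments confirms none give a value below 0.00.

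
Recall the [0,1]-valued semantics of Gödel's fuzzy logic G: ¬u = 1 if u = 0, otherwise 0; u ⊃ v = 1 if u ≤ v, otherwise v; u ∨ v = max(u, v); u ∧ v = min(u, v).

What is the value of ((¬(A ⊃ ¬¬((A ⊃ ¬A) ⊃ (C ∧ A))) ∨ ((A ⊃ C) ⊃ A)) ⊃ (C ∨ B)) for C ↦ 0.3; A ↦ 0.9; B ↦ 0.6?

0.60

¬A: Gödel ¬ of 0.9 = 0 (operand ≠ 0)
(A ⊃ ¬A): 0.9 > 0, so result = 0
(C ∧ A) = min(0.3, 0.9) = 0.3
((A ⊃ ¬A) ⊃ (C ∧ A)): 0 ≤ 0.3, so result = 1
¬((A ⊃ ¬A) ⊃ (C ∧ A)): Gödel ¬ of 1 = 0 (operand ≠ 0)
¬¬((A ⊃ ¬A) ⊃ (C ∧ A)): Gödel ¬ of 0 = 1 (operand is 0)
(A ⊃ ¬¬((A ⊃ ¬A) ⊃ (C ∧ A))): 0.9 ≤ 1, so result = 1
¬(A ⊃ ¬¬((A ⊃ ¬A) ⊃ (C ∧ A))): Gödel ¬ of 1 = 0 (operand ≠ 0)
(A ⊃ C): 0.9 > 0.3, so result = 0.3
((A ⊃ C) ⊃ A): 0.3 ≤ 0.9, so result = 1
(¬(A ⊃ ¬¬((A ⊃ ¬A) ⊃ (C ∧ A))) ∨ ((A ⊃ C) ⊃ A)) = max(0, 1) = 1
(C ∨ B) = max(0.3, 0.6) = 0.6
((¬(A ⊃ ¬¬((A ⊃ ¬A) ⊃ (C ∧ A))) ∨ ((A ⊃ C) ⊃ A)) ⊃ (C ∨ B)): 1 > 0.6, so result = 0.6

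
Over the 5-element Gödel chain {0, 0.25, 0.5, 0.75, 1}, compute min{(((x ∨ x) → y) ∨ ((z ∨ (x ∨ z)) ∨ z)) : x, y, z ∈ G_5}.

The minimum is attained at x = 0.25, y = 0, z = 0:
  (x ∨ x) = max(0.25, 0.25) = 0.25
  ((x ∨ x) → y): 0.25 > 0, so result = 0
  (x ∨ z) = max(0.25, 0) = 0.25
  (z ∨ (x ∨ z)) = max(0, 0.25) = 0.25
  ((z ∨ (x ∨ z)) ∨ z) = max(0.25, 0) = 0.25
  (((x ∨ x) → y) ∨ ((z ∨ (x ∨ z)) ∨ z)) = max(0, 0.25) = 0.25
Checking all 125 assignments confirms none give a value below 0.25.

0.25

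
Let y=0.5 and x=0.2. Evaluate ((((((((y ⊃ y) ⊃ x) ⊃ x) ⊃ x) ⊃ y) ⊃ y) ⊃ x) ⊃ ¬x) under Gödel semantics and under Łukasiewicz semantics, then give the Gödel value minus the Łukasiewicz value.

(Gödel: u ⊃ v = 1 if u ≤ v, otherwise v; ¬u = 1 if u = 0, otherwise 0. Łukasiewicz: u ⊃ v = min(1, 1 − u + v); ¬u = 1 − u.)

Gödel evaluation:
  (y ⊃ y): 0.5 ≤ 0.5, so result = 1
  ((y ⊃ y) ⊃ x): 1 > 0.2, so result = 0.2
  (((y ⊃ y) ⊃ x) ⊃ x): 0.2 ≤ 0.2, so result = 1
  ((((y ⊃ y) ⊃ x) ⊃ x) ⊃ x): 1 > 0.2, so result = 0.2
  (((((y ⊃ y) ⊃ x) ⊃ x) ⊃ x) ⊃ y): 0.2 ≤ 0.5, so result = 1
  ((((((y ⊃ y) ⊃ x) ⊃ x) ⊃ x) ⊃ y) ⊃ y): 1 > 0.5, so result = 0.5
  (((((((y ⊃ y) ⊃ x) ⊃ x) ⊃ x) ⊃ y) ⊃ y) ⊃ x): 0.5 > 0.2, so result = 0.2
  ¬x: Gödel ¬ of 0.2 = 0 (operand ≠ 0)
  ((((((((y ⊃ y) ⊃ x) ⊃ x) ⊃ x) ⊃ y) ⊃ y) ⊃ x) ⊃ ¬x): 0.2 > 0, so result = 0
  Gödel value = 0
Łukasiewicz evaluation:
  (y ⊃ y): min(1, 1 − 0.5 + 0.5) = 1
  ((y ⊃ y) ⊃ x): min(1, 1 − 1 + 0.2) = 0.2
  (((y ⊃ y) ⊃ x) ⊃ x): min(1, 1 − 0.2 + 0.2) = 1
  ((((y ⊃ y) ⊃ x) ⊃ x) ⊃ x): min(1, 1 − 1 + 0.2) = 0.2
  (((((y ⊃ y) ⊃ x) ⊃ x) ⊃ x) ⊃ y): min(1, 1 − 0.2 + 0.5) = 1
  ((((((y ⊃ y) ⊃ x) ⊃ x) ⊃ x) ⊃ y) ⊃ y): min(1, 1 − 1 + 0.5) = 0.5
  (((((((y ⊃ y) ⊃ x) ⊃ x) ⊃ x) ⊃ y) ⊃ y) ⊃ x): min(1, 1 − 0.5 + 0.2) = 0.7
  ¬x: Łukasiewicz ¬ gives 1 − 0.2 = 0.8
  ((((((((y ⊃ y) ⊃ x) ⊃ x) ⊃ x) ⊃ y) ⊃ y) ⊃ x) ⊃ ¬x): min(1, 1 − 0.7 + 0.8) = 1
  Łukasiewicz value = 1
Difference: 0 − 1 = -1.00

-1.00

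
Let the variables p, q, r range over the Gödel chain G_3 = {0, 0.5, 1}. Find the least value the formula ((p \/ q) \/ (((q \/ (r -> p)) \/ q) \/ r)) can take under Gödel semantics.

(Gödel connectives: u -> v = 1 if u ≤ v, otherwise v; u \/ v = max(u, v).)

0.50

The minimum is attained at p = 0, q = 0, r = 0.5:
  (p \/ q) = max(0, 0) = 0
  (r -> p): 0.5 > 0, so result = 0
  (q \/ (r -> p)) = max(0, 0) = 0
  ((q \/ (r -> p)) \/ q) = max(0, 0) = 0
  (((q \/ (r -> p)) \/ q) \/ r) = max(0, 0.5) = 0.5
  ((p \/ q) \/ (((q \/ (r -> p)) \/ q) \/ r)) = max(0, 0.5) = 0.5
Checking all 27 assignments confirms none give a value below 0.50.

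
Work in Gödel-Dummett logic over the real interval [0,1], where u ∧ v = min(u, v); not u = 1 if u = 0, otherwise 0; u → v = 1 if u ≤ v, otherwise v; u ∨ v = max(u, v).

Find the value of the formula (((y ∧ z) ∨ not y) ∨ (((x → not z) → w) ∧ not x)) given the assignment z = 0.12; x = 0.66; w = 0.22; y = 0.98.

(y ∧ z) = min(0.98, 0.12) = 0.12
not y: Gödel ¬ of 0.98 = 0 (operand ≠ 0)
((y ∧ z) ∨ not y) = max(0.12, 0) = 0.12
not z: Gödel ¬ of 0.12 = 0 (operand ≠ 0)
(x → not z): 0.66 > 0, so result = 0
((x → not z) → w): 0 ≤ 0.22, so result = 1
not x: Gödel ¬ of 0.66 = 0 (operand ≠ 0)
(((x → not z) → w) ∧ not x) = min(1, 0) = 0
(((y ∧ z) ∨ not y) ∨ (((x → not z) → w) ∧ not x)) = max(0.12, 0) = 0.12

0.12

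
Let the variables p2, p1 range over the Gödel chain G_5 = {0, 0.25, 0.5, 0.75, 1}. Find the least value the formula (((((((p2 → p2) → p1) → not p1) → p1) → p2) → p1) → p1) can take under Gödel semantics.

0.25

The minimum is attained at p2 = 0, p1 = 0.25:
  (p2 → p2): 0 ≤ 0, so result = 1
  ((p2 → p2) → p1): 1 > 0.25, so result = 0.25
  not p1: Gödel ¬ of 0.25 = 0 (operand ≠ 0)
  (((p2 → p2) → p1) → not p1): 0.25 > 0, so result = 0
  ((((p2 → p2) → p1) → not p1) → p1): 0 ≤ 0.25, so result = 1
  (((((p2 → p2) → p1) → not p1) → p1) → p2): 1 > 0, so result = 0
  ((((((p2 → p2) → p1) → not p1) → p1) → p2) → p1): 0 ≤ 0.25, so result = 1
  (((((((p2 → p2) → p1) → not p1) → p1) → p2) → p1) → p1): 1 > 0.25, so result = 0.25
Checking all 25 assignments confirms none give a value below 0.25.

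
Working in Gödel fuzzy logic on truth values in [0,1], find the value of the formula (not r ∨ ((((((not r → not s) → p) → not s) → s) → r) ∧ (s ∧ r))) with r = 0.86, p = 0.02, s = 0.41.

0.41

not r: Gödel ¬ of 0.86 = 0 (operand ≠ 0)
not r: Gödel ¬ of 0.86 = 0 (operand ≠ 0)
not s: Gödel ¬ of 0.41 = 0 (operand ≠ 0)
(not r → not s): 0 ≤ 0, so result = 1
((not r → not s) → p): 1 > 0.02, so result = 0.02
not s: Gödel ¬ of 0.41 = 0 (operand ≠ 0)
(((not r → not s) → p) → not s): 0.02 > 0, so result = 0
((((not r → not s) → p) → not s) → s): 0 ≤ 0.41, so result = 1
(((((not r → not s) → p) → not s) → s) → r): 1 > 0.86, so result = 0.86
(s ∧ r) = min(0.41, 0.86) = 0.41
((((((not r → not s) → p) → not s) → s) → r) ∧ (s ∧ r)) = min(0.86, 0.41) = 0.41
(not r ∨ ((((((not r → not s) → p) → not s) → s) → r) ∧ (s ∧ r))) = max(0, 0.41) = 0.41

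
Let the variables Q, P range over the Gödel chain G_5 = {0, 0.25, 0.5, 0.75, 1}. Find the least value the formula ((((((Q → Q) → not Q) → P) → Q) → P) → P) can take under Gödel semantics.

The minimum is attained at Q = 0, P = 0.25:
  (Q → Q): 0 ≤ 0, so result = 1
  not Q: Gödel ¬ of 0 = 1 (operand is 0)
  ((Q → Q) → not Q): 1 ≤ 1, so result = 1
  (((Q → Q) → not Q) → P): 1 > 0.25, so result = 0.25
  ((((Q → Q) → not Q) → P) → Q): 0.25 > 0, so result = 0
  (((((Q → Q) → not Q) → P) → Q) → P): 0 ≤ 0.25, so result = 1
  ((((((Q → Q) → not Q) → P) → Q) → P) → P): 1 > 0.25, so result = 0.25
Checking all 25 assignments confirms none give a value below 0.25.

0.25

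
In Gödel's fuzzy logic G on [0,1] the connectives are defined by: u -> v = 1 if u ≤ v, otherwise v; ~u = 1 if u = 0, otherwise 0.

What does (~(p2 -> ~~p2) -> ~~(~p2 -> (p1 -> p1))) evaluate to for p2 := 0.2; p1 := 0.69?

~p2: Gödel ¬ of 0.2 = 0 (operand ≠ 0)
~~p2: Gödel ¬ of 0 = 1 (operand is 0)
(p2 -> ~~p2): 0.2 ≤ 1, so result = 1
~(p2 -> ~~p2): Gödel ¬ of 1 = 0 (operand ≠ 0)
~p2: Gödel ¬ of 0.2 = 0 (operand ≠ 0)
(p1 -> p1): 0.69 ≤ 0.69, so result = 1
(~p2 -> (p1 -> p1)): 0 ≤ 1, so result = 1
~(~p2 -> (p1 -> p1)): Gödel ¬ of 1 = 0 (operand ≠ 0)
~~(~p2 -> (p1 -> p1)): Gödel ¬ of 0 = 1 (operand is 0)
(~(p2 -> ~~p2) -> ~~(~p2 -> (p1 -> p1))): 0 ≤ 1, so result = 1

1.00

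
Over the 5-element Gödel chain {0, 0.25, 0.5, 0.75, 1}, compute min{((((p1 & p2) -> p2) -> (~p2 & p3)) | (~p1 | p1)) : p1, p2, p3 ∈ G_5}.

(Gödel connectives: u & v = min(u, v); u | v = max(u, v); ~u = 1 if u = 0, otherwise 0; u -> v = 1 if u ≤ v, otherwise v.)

0.25

The minimum is attained at p1 = 0.25, p2 = 0, p3 = 0:
  (p1 & p2) = min(0.25, 0) = 0
  ((p1 & p2) -> p2): 0 ≤ 0, so result = 1
  ~p2: Gödel ¬ of 0 = 1 (operand is 0)
  (~p2 & p3) = min(1, 0) = 0
  (((p1 & p2) -> p2) -> (~p2 & p3)): 1 > 0, so result = 0
  ~p1: Gödel ¬ of 0.25 = 0 (operand ≠ 0)
  (~p1 | p1) = max(0, 0.25) = 0.25
  ((((p1 & p2) -> p2) -> (~p2 & p3)) | (~p1 | p1)) = max(0, 0.25) = 0.25
Checking all 125 assignments confirms none give a value below 0.25.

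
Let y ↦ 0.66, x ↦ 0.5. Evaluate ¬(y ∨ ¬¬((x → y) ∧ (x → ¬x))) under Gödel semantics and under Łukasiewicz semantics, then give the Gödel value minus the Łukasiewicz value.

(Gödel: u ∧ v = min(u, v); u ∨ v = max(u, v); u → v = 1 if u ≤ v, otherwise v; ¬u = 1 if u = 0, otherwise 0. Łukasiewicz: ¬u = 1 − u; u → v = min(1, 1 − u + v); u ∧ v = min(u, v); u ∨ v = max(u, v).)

Gödel evaluation:
  (x → y): 0.5 ≤ 0.66, so result = 1
  ¬x: Gödel ¬ of 0.5 = 0 (operand ≠ 0)
  (x → ¬x): 0.5 > 0, so result = 0
  ((x → y) ∧ (x → ¬x)) = min(1, 0) = 0
  ¬((x → y) ∧ (x → ¬x)): Gödel ¬ of 0 = 1 (operand is 0)
  ¬¬((x → y) ∧ (x → ¬x)): Gödel ¬ of 1 = 0 (operand ≠ 0)
  (y ∨ ¬¬((x → y) ∧ (x → ¬x))) = max(0.66, 0) = 0.66
  ¬(y ∨ ¬¬((x → y) ∧ (x → ¬x))): Gödel ¬ of 0.66 = 0 (operand ≠ 0)
  Gödel value = 0
Łukasiewicz evaluation:
  (x → y): min(1, 1 − 0.5 + 0.66) = 1
  ¬x: Łukasiewicz ¬ gives 1 − 0.5 = 0.5
  (x → ¬x): min(1, 1 − 0.5 + 0.5) = 1
  ((x → y) ∧ (x → ¬x)) = min(1, 1) = 1
  ¬((x → y) ∧ (x → ¬x)): Łukasiewicz ¬ gives 1 − 1 = 0
  ¬¬((x → y) ∧ (x → ¬x)): Łukasiewicz ¬ gives 1 − 0 = 1
  (y ∨ ¬¬((x → y) ∧ (x → ¬x))) = max(0.66, 1) = 1
  ¬(y ∨ ¬¬((x → y) ∧ (x → ¬x))): Łukasiewicz ¬ gives 1 − 1 = 0
  Łukasiewicz value = 0
Difference: 0 − 0 = 0.00

0.00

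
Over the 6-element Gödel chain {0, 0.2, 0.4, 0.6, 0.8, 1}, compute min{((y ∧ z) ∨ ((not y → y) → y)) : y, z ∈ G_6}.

The minimum is attained at y = 0.2, z = 0:
  (y ∧ z) = min(0.2, 0) = 0
  not y: Gödel ¬ of 0.2 = 0 (operand ≠ 0)
  (not y → y): 0 ≤ 0.2, so result = 1
  ((not y → y) → y): 1 > 0.2, so result = 0.2
  ((y ∧ z) ∨ ((not y → y) → y)) = max(0, 0.2) = 0.2
Checking all 36 assignments confirms none give a value below 0.20.

0.20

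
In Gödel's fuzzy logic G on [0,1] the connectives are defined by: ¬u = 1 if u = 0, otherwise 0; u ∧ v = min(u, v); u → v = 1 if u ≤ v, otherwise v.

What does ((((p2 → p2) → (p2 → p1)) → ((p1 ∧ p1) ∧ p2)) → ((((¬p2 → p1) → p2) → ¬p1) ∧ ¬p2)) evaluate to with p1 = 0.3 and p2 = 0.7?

(p2 → p2): 0.7 ≤ 0.7, so result = 1
(p2 → p1): 0.7 > 0.3, so result = 0.3
((p2 → p2) → (p2 → p1)): 1 > 0.3, so result = 0.3
(p1 ∧ p1) = min(0.3, 0.3) = 0.3
((p1 ∧ p1) ∧ p2) = min(0.3, 0.7) = 0.3
(((p2 → p2) → (p2 → p1)) → ((p1 ∧ p1) ∧ p2)): 0.3 ≤ 0.3, so result = 1
¬p2: Gödel ¬ of 0.7 = 0 (operand ≠ 0)
(¬p2 → p1): 0 ≤ 0.3, so result = 1
((¬p2 → p1) → p2): 1 > 0.7, so result = 0.7
¬p1: Gödel ¬ of 0.3 = 0 (operand ≠ 0)
(((¬p2 → p1) → p2) → ¬p1): 0.7 > 0, so result = 0
¬p2: Gödel ¬ of 0.7 = 0 (operand ≠ 0)
((((¬p2 → p1) → p2) → ¬p1) ∧ ¬p2) = min(0, 0) = 0
((((p2 → p2) → (p2 → p1)) → ((p1 ∧ p1) ∧ p2)) → ((((¬p2 → p1) → p2) → ¬p1) ∧ ¬p2)): 1 > 0, so result = 0

0.00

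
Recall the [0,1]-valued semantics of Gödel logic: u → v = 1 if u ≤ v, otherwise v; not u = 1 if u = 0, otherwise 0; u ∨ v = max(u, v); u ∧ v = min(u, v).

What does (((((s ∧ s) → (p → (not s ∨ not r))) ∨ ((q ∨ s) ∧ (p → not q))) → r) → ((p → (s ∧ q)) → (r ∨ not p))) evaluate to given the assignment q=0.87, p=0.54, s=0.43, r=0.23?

(s ∧ s) = min(0.43, 0.43) = 0.43
not s: Gödel ¬ of 0.43 = 0 (operand ≠ 0)
not r: Gödel ¬ of 0.23 = 0 (operand ≠ 0)
(not s ∨ not r) = max(0, 0) = 0
(p → (not s ∨ not r)): 0.54 > 0, so result = 0
((s ∧ s) → (p → (not s ∨ not r))): 0.43 > 0, so result = 0
(q ∨ s) = max(0.87, 0.43) = 0.87
not q: Gödel ¬ of 0.87 = 0 (operand ≠ 0)
(p → not q): 0.54 > 0, so result = 0
((q ∨ s) ∧ (p → not q)) = min(0.87, 0) = 0
(((s ∧ s) → (p → (not s ∨ not r))) ∨ ((q ∨ s) ∧ (p → not q))) = max(0, 0) = 0
((((s ∧ s) → (p → (not s ∨ not r))) ∨ ((q ∨ s) ∧ (p → not q))) → r): 0 ≤ 0.23, so result = 1
(s ∧ q) = min(0.43, 0.87) = 0.43
(p → (s ∧ q)): 0.54 > 0.43, so result = 0.43
not p: Gödel ¬ of 0.54 = 0 (operand ≠ 0)
(r ∨ not p) = max(0.23, 0) = 0.23
((p → (s ∧ q)) → (r ∨ not p)): 0.43 > 0.23, so result = 0.23
(((((s ∧ s) → (p → (not s ∨ not r))) ∨ ((q ∨ s) ∧ (p → not q))) → r) → ((p → (s ∧ q)) → (r ∨ not p))): 1 > 0.23, so result = 0.23

0.23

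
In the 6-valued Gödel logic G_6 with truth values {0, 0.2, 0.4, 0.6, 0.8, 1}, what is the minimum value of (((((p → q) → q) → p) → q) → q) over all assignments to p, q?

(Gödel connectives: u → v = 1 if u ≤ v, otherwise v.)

0.20

The minimum is attained at p = 0, q = 0.2:
  (p → q): 0 ≤ 0.2, so result = 1
  ((p → q) → q): 1 > 0.2, so result = 0.2
  (((p → q) → q) → p): 0.2 > 0, so result = 0
  ((((p → q) → q) → p) → q): 0 ≤ 0.2, so result = 1
  (((((p → q) → q) → p) → q) → q): 1 > 0.2, so result = 0.2
Checking all 36 assignments confirms none give a value below 0.20.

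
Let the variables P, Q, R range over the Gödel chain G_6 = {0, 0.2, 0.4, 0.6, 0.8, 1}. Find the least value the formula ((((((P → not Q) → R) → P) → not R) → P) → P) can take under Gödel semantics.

The minimum is attained at P = 0.2, Q = 0, R = 0.2:
  not Q: Gödel ¬ of 0 = 1 (operand is 0)
  (P → not Q): 0.2 ≤ 1, so result = 1
  ((P → not Q) → R): 1 > 0.2, so result = 0.2
  (((P → not Q) → R) → P): 0.2 ≤ 0.2, so result = 1
  not R: Gödel ¬ of 0.2 = 0 (operand ≠ 0)
  ((((P → not Q) → R) → P) → not R): 1 > 0, so result = 0
  (((((P → not Q) → R) → P) → not R) → P): 0 ≤ 0.2, so result = 1
  ((((((P → not Q) → R) → P) → not R) → P) → P): 1 > 0.2, so result = 0.2
Checking all 216 assignments confirms none give a value below 0.20.

0.20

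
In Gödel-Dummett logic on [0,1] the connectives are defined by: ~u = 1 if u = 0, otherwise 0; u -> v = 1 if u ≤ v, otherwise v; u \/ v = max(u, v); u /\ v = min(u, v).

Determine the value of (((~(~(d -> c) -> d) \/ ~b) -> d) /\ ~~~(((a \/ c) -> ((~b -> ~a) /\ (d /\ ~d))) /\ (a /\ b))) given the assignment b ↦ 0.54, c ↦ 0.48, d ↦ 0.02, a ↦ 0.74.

(d -> c): 0.02 ≤ 0.48, so result = 1
~(d -> c): Gödel ¬ of 1 = 0 (operand ≠ 0)
(~(d -> c) -> d): 0 ≤ 0.02, so result = 1
~(~(d -> c) -> d): Gödel ¬ of 1 = 0 (operand ≠ 0)
~b: Gödel ¬ of 0.54 = 0 (operand ≠ 0)
(~(~(d -> c) -> d) \/ ~b) = max(0, 0) = 0
((~(~(d -> c) -> d) \/ ~b) -> d): 0 ≤ 0.02, so result = 1
(a \/ c) = max(0.74, 0.48) = 0.74
~b: Gödel ¬ of 0.54 = 0 (operand ≠ 0)
~a: Gödel ¬ of 0.74 = 0 (operand ≠ 0)
(~b -> ~a): 0 ≤ 0, so result = 1
~d: Gödel ¬ of 0.02 = 0 (operand ≠ 0)
(d /\ ~d) = min(0.02, 0) = 0
((~b -> ~a) /\ (d /\ ~d)) = min(1, 0) = 0
((a \/ c) -> ((~b -> ~a) /\ (d /\ ~d))): 0.74 > 0, so result = 0
(a /\ b) = min(0.74, 0.54) = 0.54
(((a \/ c) -> ((~b -> ~a) /\ (d /\ ~d))) /\ (a /\ b)) = min(0, 0.54) = 0
~(((a \/ c) -> ((~b -> ~a) /\ (d /\ ~d))) /\ (a /\ b)): Gödel ¬ of 0 = 1 (operand is 0)
~~(((a \/ c) -> ((~b -> ~a) /\ (d /\ ~d))) /\ (a /\ b)): Gödel ¬ of 1 = 0 (operand ≠ 0)
~~~(((a \/ c) -> ((~b -> ~a) /\ (d /\ ~d))) /\ (a /\ b)): Gödel ¬ of 0 = 1 (operand is 0)
(((~(~(d -> c) -> d) \/ ~b) -> d) /\ ~~~(((a \/ c) -> ((~b -> ~a) /\ (d /\ ~d))) /\ (a /\ b))) = min(1, 1) = 1

1.00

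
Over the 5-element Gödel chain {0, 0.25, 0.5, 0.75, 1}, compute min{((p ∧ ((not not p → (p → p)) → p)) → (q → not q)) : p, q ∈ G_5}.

0.00

The minimum is attained at p = 0.25, q = 0.25:
  not p: Gödel ¬ of 0.25 = 0 (operand ≠ 0)
  not not p: Gödel ¬ of 0 = 1 (operand is 0)
  (p → p): 0.25 ≤ 0.25, so result = 1
  (not not p → (p → p)): 1 ≤ 1, so result = 1
  ((not not p → (p → p)) → p): 1 > 0.25, so result = 0.25
  (p ∧ ((not not p → (p → p)) → p)) = min(0.25, 0.25) = 0.25
  not q: Gödel ¬ of 0.25 = 0 (operand ≠ 0)
  (q → not q): 0.25 > 0, so result = 0
  ((p ∧ ((not not p → (p → p)) → p)) → (q → not q)): 0.25 > 0, so result = 0
Checking all 25 assignments confirms none give a value below 0.00.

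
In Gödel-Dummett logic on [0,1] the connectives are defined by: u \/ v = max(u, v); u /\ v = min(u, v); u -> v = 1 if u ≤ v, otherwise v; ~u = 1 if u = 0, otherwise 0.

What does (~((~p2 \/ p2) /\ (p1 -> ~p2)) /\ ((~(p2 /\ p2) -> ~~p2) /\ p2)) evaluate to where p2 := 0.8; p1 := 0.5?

~p2: Gödel ¬ of 0.8 = 0 (operand ≠ 0)
(~p2 \/ p2) = max(0, 0.8) = 0.8
~p2: Gödel ¬ of 0.8 = 0 (operand ≠ 0)
(p1 -> ~p2): 0.5 > 0, so result = 0
((~p2 \/ p2) /\ (p1 -> ~p2)) = min(0.8, 0) = 0
~((~p2 \/ p2) /\ (p1 -> ~p2)): Gödel ¬ of 0 = 1 (operand is 0)
(p2 /\ p2) = min(0.8, 0.8) = 0.8
~(p2 /\ p2): Gödel ¬ of 0.8 = 0 (operand ≠ 0)
~p2: Gödel ¬ of 0.8 = 0 (operand ≠ 0)
~~p2: Gödel ¬ of 0 = 1 (operand is 0)
(~(p2 /\ p2) -> ~~p2): 0 ≤ 1, so result = 1
((~(p2 /\ p2) -> ~~p2) /\ p2) = min(1, 0.8) = 0.8
(~((~p2 \/ p2) /\ (p1 -> ~p2)) /\ ((~(p2 /\ p2) -> ~~p2) /\ p2)) = min(1, 0.8) = 0.8

0.80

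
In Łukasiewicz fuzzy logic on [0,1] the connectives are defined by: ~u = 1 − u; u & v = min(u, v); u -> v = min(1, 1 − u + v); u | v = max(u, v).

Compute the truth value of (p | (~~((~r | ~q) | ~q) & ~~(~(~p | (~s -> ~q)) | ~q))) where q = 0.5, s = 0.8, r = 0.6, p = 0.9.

~r: Łukasiewicz ¬ gives 1 − 0.6 = 0.4
~q: Łukasiewicz ¬ gives 1 − 0.5 = 0.5
(~r | ~q) = max(0.4, 0.5) = 0.5
~q: Łukasiewicz ¬ gives 1 − 0.5 = 0.5
((~r | ~q) | ~q) = max(0.5, 0.5) = 0.5
~((~r | ~q) | ~q): Łukasiewicz ¬ gives 1 − 0.5 = 0.5
~~((~r | ~q) | ~q): Łukasiewicz ¬ gives 1 − 0.5 = 0.5
~p: Łukasiewicz ¬ gives 1 − 0.9 = 0.1
~s: Łukasiewicz ¬ gives 1 − 0.8 = 0.2
~q: Łukasiewicz ¬ gives 1 − 0.5 = 0.5
(~s -> ~q): min(1, 1 − 0.2 + 0.5) = 1
(~p | (~s -> ~q)) = max(0.1, 1) = 1
~(~p | (~s -> ~q)): Łukasiewicz ¬ gives 1 − 1 = 0
~q: Łukasiewicz ¬ gives 1 − 0.5 = 0.5
(~(~p | (~s -> ~q)) | ~q) = max(0, 0.5) = 0.5
~(~(~p | (~s -> ~q)) | ~q): Łukasiewicz ¬ gives 1 − 0.5 = 0.5
~~(~(~p | (~s -> ~q)) | ~q): Łukasiewicz ¬ gives 1 − 0.5 = 0.5
(~~((~r | ~q) | ~q) & ~~(~(~p | (~s -> ~q)) | ~q)) = min(0.5, 0.5) = 0.5
(p | (~~((~r | ~q) | ~q) & ~~(~(~p | (~s -> ~q)) | ~q))) = max(0.9, 0.5) = 0.9

0.90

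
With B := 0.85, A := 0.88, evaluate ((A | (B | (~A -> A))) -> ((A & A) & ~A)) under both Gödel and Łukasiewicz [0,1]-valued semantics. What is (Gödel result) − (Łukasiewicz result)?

-0.12

Gödel evaluation:
  ~A: Gödel ¬ of 0.88 = 0 (operand ≠ 0)
  (~A -> A): 0 ≤ 0.88, so result = 1
  (B | (~A -> A)) = max(0.85, 1) = 1
  (A | (B | (~A -> A))) = max(0.88, 1) = 1
  (A & A) = min(0.88, 0.88) = 0.88
  ~A: Gödel ¬ of 0.88 = 0 (operand ≠ 0)
  ((A & A) & ~A) = min(0.88, 0) = 0
  ((A | (B | (~A -> A))) -> ((A & A) & ~A)): 1 > 0, so result = 0
  Gödel value = 0
Łukasiewicz evaluation:
  ~A: Łukasiewicz ¬ gives 1 − 0.88 = 0.12
  (~A -> A): min(1, 1 − 0.12 + 0.88) = 1
  (B | (~A -> A)) = max(0.85, 1) = 1
  (A | (B | (~A -> A))) = max(0.88, 1) = 1
  (A & A) = min(0.88, 0.88) = 0.88
  ~A: Łukasiewicz ¬ gives 1 − 0.88 = 0.12
  ((A & A) & ~A) = min(0.88, 0.12) = 0.12
  ((A | (B | (~A -> A))) -> ((A & A) & ~A)): min(1, 1 − 1 + 0.12) = 0.12
  Łukasiewicz value = 0.12
Difference: 0 − 0.12 = -0.12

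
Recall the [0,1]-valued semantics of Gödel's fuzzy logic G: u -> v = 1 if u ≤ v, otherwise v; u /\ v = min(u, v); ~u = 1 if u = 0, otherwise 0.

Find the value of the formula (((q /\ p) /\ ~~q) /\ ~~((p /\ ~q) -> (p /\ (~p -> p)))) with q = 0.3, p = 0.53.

0.30

(q /\ p) = min(0.3, 0.53) = 0.3
~q: Gödel ¬ of 0.3 = 0 (operand ≠ 0)
~~q: Gödel ¬ of 0 = 1 (operand is 0)
((q /\ p) /\ ~~q) = min(0.3, 1) = 0.3
~q: Gödel ¬ of 0.3 = 0 (operand ≠ 0)
(p /\ ~q) = min(0.53, 0) = 0
~p: Gödel ¬ of 0.53 = 0 (operand ≠ 0)
(~p -> p): 0 ≤ 0.53, so result = 1
(p /\ (~p -> p)) = min(0.53, 1) = 0.53
((p /\ ~q) -> (p /\ (~p -> p))): 0 ≤ 0.53, so result = 1
~((p /\ ~q) -> (p /\ (~p -> p))): Gödel ¬ of 1 = 0 (operand ≠ 0)
~~((p /\ ~q) -> (p /\ (~p -> p))): Gödel ¬ of 0 = 1 (operand is 0)
(((q /\ p) /\ ~~q) /\ ~~((p /\ ~q) -> (p /\ (~p -> p)))) = min(0.3, 1) = 0.3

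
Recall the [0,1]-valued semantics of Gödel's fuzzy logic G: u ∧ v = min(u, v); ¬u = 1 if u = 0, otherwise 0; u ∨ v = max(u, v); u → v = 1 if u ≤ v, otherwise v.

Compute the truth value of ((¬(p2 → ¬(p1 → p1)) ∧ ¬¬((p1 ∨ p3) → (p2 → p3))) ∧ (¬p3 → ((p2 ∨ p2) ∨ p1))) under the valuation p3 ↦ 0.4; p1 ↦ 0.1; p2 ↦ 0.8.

1.00

(p1 → p1): 0.1 ≤ 0.1, so result = 1
¬(p1 → p1): Gödel ¬ of 1 = 0 (operand ≠ 0)
(p2 → ¬(p1 → p1)): 0.8 > 0, so result = 0
¬(p2 → ¬(p1 → p1)): Gödel ¬ of 0 = 1 (operand is 0)
(p1 ∨ p3) = max(0.1, 0.4) = 0.4
(p2 → p3): 0.8 > 0.4, so result = 0.4
((p1 ∨ p3) → (p2 → p3)): 0.4 ≤ 0.4, so result = 1
¬((p1 ∨ p3) → (p2 → p3)): Gödel ¬ of 1 = 0 (operand ≠ 0)
¬¬((p1 ∨ p3) → (p2 → p3)): Gödel ¬ of 0 = 1 (operand is 0)
(¬(p2 → ¬(p1 → p1)) ∧ ¬¬((p1 ∨ p3) → (p2 → p3))) = min(1, 1) = 1
¬p3: Gödel ¬ of 0.4 = 0 (operand ≠ 0)
(p2 ∨ p2) = max(0.8, 0.8) = 0.8
((p2 ∨ p2) ∨ p1) = max(0.8, 0.1) = 0.8
(¬p3 → ((p2 ∨ p2) ∨ p1)): 0 ≤ 0.8, so result = 1
((¬(p2 → ¬(p1 → p1)) ∧ ¬¬((p1 ∨ p3) → (p2 → p3))) ∧ (¬p3 → ((p2 ∨ p2) ∨ p1))) = min(1, 1) = 1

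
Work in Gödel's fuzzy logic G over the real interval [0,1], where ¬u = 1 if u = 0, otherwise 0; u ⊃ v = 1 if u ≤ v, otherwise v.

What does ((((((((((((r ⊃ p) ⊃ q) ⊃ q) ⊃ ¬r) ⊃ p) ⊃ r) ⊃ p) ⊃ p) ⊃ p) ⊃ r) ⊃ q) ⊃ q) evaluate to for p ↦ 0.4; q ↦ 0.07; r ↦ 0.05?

0.07

(r ⊃ p): 0.05 ≤ 0.4, so result = 1
((r ⊃ p) ⊃ q): 1 > 0.07, so result = 0.07
(((r ⊃ p) ⊃ q) ⊃ q): 0.07 ≤ 0.07, so result = 1
¬r: Gödel ¬ of 0.05 = 0 (operand ≠ 0)
((((r ⊃ p) ⊃ q) ⊃ q) ⊃ ¬r): 1 > 0, so result = 0
(((((r ⊃ p) ⊃ q) ⊃ q) ⊃ ¬r) ⊃ p): 0 ≤ 0.4, so result = 1
((((((r ⊃ p) ⊃ q) ⊃ q) ⊃ ¬r) ⊃ p) ⊃ r): 1 > 0.05, so result = 0.05
(((((((r ⊃ p) ⊃ q) ⊃ q) ⊃ ¬r) ⊃ p) ⊃ r) ⊃ p): 0.05 ≤ 0.4, so result = 1
((((((((r ⊃ p) ⊃ q) ⊃ q) ⊃ ¬r) ⊃ p) ⊃ r) ⊃ p) ⊃ p): 1 > 0.4, so result = 0.4
(((((((((r ⊃ p) ⊃ q) ⊃ q) ⊃ ¬r) ⊃ p) ⊃ r) ⊃ p) ⊃ p) ⊃ p): 0.4 ≤ 0.4, so result = 1
((((((((((r ⊃ p) ⊃ q) ⊃ q) ⊃ ¬r) ⊃ p) ⊃ r) ⊃ p) ⊃ p) ⊃ p) ⊃ r): 1 > 0.05, so result = 0.05
(((((((((((r ⊃ p) ⊃ q) ⊃ q) ⊃ ¬r) ⊃ p) ⊃ r) ⊃ p) ⊃ p) ⊃ p) ⊃ r) ⊃ q): 0.05 ≤ 0.07, so result = 1
((((((((((((r ⊃ p) ⊃ q) ⊃ q) ⊃ ¬r) ⊃ p) ⊃ r) ⊃ p) ⊃ p) ⊃ p) ⊃ r) ⊃ q) ⊃ q): 1 > 0.07, so result = 0.07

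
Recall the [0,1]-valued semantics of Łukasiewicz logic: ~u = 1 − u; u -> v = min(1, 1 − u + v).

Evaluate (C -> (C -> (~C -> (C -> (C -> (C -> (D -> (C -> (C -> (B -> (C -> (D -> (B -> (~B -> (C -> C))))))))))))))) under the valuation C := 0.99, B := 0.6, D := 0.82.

~C: Łukasiewicz ¬ gives 1 − 0.99 = 0.01
~B: Łukasiewicz ¬ gives 1 − 0.6 = 0.4
(C -> C): min(1, 1 − 0.99 + 0.99) = 1
(~B -> (C -> C)): min(1, 1 − 0.4 + 1) = 1
(B -> (~B -> (C -> C))): min(1, 1 − 0.6 + 1) = 1
(D -> (B -> (~B -> (C -> C)))): min(1, 1 − 0.82 + 1) = 1
(C -> (D -> (B -> (~B -> (C -> C))))): min(1, 1 − 0.99 + 1) = 1
(B -> (C -> (D -> (B -> (~B -> (C -> C)))))): min(1, 1 − 0.6 + 1) = 1
(C -> (B -> (C -> (D -> (B -> (~B -> (C -> C))))))): min(1, 1 − 0.99 + 1) = 1
(C -> (C -> (B -> (C -> (D -> (B -> (~B -> (C -> C)))))))): min(1, 1 − 0.99 + 1) = 1
(D -> (C -> (C -> (B -> (C -> (D -> (B -> (~B -> (C -> C))))))))): min(1, 1 − 0.82 + 1) = 1
(C -> (D -> (C -> (C -> (B -> (C -> (D -> (B -> (~B -> (C -> C)))))))))): min(1, 1 − 0.99 + 1) = 1
(C -> (C -> (D -> (C -> (C -> (B -> (C -> (D -> (B -> (~B -> (C -> C))))))))))): min(1, 1 − 0.99 + 1) = 1
(C -> (C -> (C -> (D -> (C -> (C -> (B -> (C -> (D -> (B -> (~B -> (C -> C)))))))))))): min(1, 1 − 0.99 + 1) = 1
(~C -> (C -> (C -> (C -> (D -> (C -> (C -> (B -> (C -> (D -> (B -> (~B -> (C -> C))))))))))))): min(1, 1 − 0.01 + 1) = 1
(C -> (~C -> (C -> (C -> (C -> (D -> (C -> (C -> (B -> (C -> (D -> (B -> (~B -> (C -> C)))))))))))))): min(1, 1 − 0.99 + 1) = 1
(C -> (C -> (~C -> (C -> (C -> (C -> (D -> (C -> (C -> (B -> (C -> (D -> (B -> (~B -> (C -> C))))))))))))))): min(1, 1 − 0.99 + 1) = 1

1.00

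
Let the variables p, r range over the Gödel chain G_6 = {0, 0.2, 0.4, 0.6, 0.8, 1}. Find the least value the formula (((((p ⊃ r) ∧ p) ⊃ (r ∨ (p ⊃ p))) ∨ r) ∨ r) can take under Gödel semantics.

1.00

Every assignment gives 1. For instance at p = 0, r = 0:
  (p ⊃ r): 0 ≤ 0, so result = 1
  ((p ⊃ r) ∧ p) = min(1, 0) = 0
  (p ⊃ p): 0 ≤ 0, so result = 1
  (r ∨ (p ⊃ p)) = max(0, 1) = 1
  (((p ⊃ r) ∧ p) ⊃ (r ∨ (p ⊃ p))): 0 ≤ 1, so result = 1
  ((((p ⊃ r) ∧ p) ⊃ (r ∨ (p ⊃ p))) ∨ r) = max(1, 0) = 1
  (((((p ⊃ r) ∧ p) ⊃ (r ∨ (p ⊃ p))) ∨ r) ∨ r) = max(1, 0) = 1
All 36 assignments give value 1 — the formula is a G_6-tautology.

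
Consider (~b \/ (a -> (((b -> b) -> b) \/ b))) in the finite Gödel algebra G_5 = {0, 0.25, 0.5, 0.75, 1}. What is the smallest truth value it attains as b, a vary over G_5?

0.25

The minimum is attained at b = 0.25, a = 0.5:
  ~b: Gödel ¬ of 0.25 = 0 (operand ≠ 0)
  (b -> b): 0.25 ≤ 0.25, so result = 1
  ((b -> b) -> b): 1 > 0.25, so result = 0.25
  (((b -> b) -> b) \/ b) = max(0.25, 0.25) = 0.25
  (a -> (((b -> b) -> b) \/ b)): 0.5 > 0.25, so result = 0.25
  (~b \/ (a -> (((b -> b) -> b) \/ b))) = max(0, 0.25) = 0.25
Checking all 25 assignments confirms none give a value below 0.25.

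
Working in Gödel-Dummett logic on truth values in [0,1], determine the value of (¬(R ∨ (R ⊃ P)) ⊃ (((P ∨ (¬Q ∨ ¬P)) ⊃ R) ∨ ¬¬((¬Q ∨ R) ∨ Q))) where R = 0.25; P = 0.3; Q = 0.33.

1.00

(R ⊃ P): 0.25 ≤ 0.3, so result = 1
(R ∨ (R ⊃ P)) = max(0.25, 1) = 1
¬(R ∨ (R ⊃ P)): Gödel ¬ of 1 = 0 (operand ≠ 0)
¬Q: Gödel ¬ of 0.33 = 0 (operand ≠ 0)
¬P: Gödel ¬ of 0.3 = 0 (operand ≠ 0)
(¬Q ∨ ¬P) = max(0, 0) = 0
(P ∨ (¬Q ∨ ¬P)) = max(0.3, 0) = 0.3
((P ∨ (¬Q ∨ ¬P)) ⊃ R): 0.3 > 0.25, so result = 0.25
¬Q: Gödel ¬ of 0.33 = 0 (operand ≠ 0)
(¬Q ∨ R) = max(0, 0.25) = 0.25
((¬Q ∨ R) ∨ Q) = max(0.25, 0.33) = 0.33
¬((¬Q ∨ R) ∨ Q): Gödel ¬ of 0.33 = 0 (operand ≠ 0)
¬¬((¬Q ∨ R) ∨ Q): Gödel ¬ of 0 = 1 (operand is 0)
(((P ∨ (¬Q ∨ ¬P)) ⊃ R) ∨ ¬¬((¬Q ∨ R) ∨ Q)) = max(0.25, 1) = 1
(¬(R ∨ (R ⊃ P)) ⊃ (((P ∨ (¬Q ∨ ¬P)) ⊃ R) ∨ ¬¬((¬Q ∨ R) ∨ Q))): 0 ≤ 1, so result = 1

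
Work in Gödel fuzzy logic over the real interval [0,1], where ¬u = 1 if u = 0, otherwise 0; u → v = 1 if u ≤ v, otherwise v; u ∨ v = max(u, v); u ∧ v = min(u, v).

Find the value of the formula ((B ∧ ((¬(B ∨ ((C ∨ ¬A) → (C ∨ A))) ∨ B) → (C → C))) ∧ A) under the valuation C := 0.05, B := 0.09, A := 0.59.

¬A: Gödel ¬ of 0.59 = 0 (operand ≠ 0)
(C ∨ ¬A) = max(0.05, 0) = 0.05
(C ∨ A) = max(0.05, 0.59) = 0.59
((C ∨ ¬A) → (C ∨ A)): 0.05 ≤ 0.59, so result = 1
(B ∨ ((C ∨ ¬A) → (C ∨ A))) = max(0.09, 1) = 1
¬(B ∨ ((C ∨ ¬A) → (C ∨ A))): Gödel ¬ of 1 = 0 (operand ≠ 0)
(¬(B ∨ ((C ∨ ¬A) → (C ∨ A))) ∨ B) = max(0, 0.09) = 0.09
(C → C): 0.05 ≤ 0.05, so result = 1
((¬(B ∨ ((C ∨ ¬A) → (C ∨ A))) ∨ B) → (C → C)): 0.09 ≤ 1, so result = 1
(B ∧ ((¬(B ∨ ((C ∨ ¬A) → (C ∨ A))) ∨ B) → (C → C))) = min(0.09, 1) = 0.09
((B ∧ ((¬(B ∨ ((C ∨ ¬A) → (C ∨ A))) ∨ B) → (C → C))) ∧ A) = min(0.09, 0.59) = 0.09

0.09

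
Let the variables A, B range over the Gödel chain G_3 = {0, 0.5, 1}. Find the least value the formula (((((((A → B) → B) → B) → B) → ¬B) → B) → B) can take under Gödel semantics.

0.50

The minimum is attained at A = 0, B = 0.5:
  (A → B): 0 ≤ 0.5, so result = 1
  ((A → B) → B): 1 > 0.5, so result = 0.5
  (((A → B) → B) → B): 0.5 ≤ 0.5, so result = 1
  ((((A → B) → B) → B) → B): 1 > 0.5, so result = 0.5
  ¬B: Gödel ¬ of 0.5 = 0 (operand ≠ 0)
  (((((A → B) → B) → B) → B) → ¬B): 0.5 > 0, so result = 0
  ((((((A → B) → B) → B) → B) → ¬B) → B): 0 ≤ 0.5, so result = 1
  (((((((A → B) → B) → B) → B) → ¬B) → B) → B): 1 > 0.5, so result = 0.5
Checking all 9 assignments confirms none give a value below 0.50.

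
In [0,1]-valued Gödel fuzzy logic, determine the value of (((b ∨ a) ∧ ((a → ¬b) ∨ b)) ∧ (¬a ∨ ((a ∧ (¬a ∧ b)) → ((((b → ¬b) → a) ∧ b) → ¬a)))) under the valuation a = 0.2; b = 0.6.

(b ∨ a) = max(0.6, 0.2) = 0.6
¬b: Gödel ¬ of 0.6 = 0 (operand ≠ 0)
(a → ¬b): 0.2 > 0, so result = 0
((a → ¬b) ∨ b) = max(0, 0.6) = 0.6
((b ∨ a) ∧ ((a → ¬b) ∨ b)) = min(0.6, 0.6) = 0.6
¬a: Gödel ¬ of 0.2 = 0 (operand ≠ 0)
¬a: Gödel ¬ of 0.2 = 0 (operand ≠ 0)
(¬a ∧ b) = min(0, 0.6) = 0
(a ∧ (¬a ∧ b)) = min(0.2, 0) = 0
¬b: Gödel ¬ of 0.6 = 0 (operand ≠ 0)
(b → ¬b): 0.6 > 0, so result = 0
((b → ¬b) → a): 0 ≤ 0.2, so result = 1
(((b → ¬b) → a) ∧ b) = min(1, 0.6) = 0.6
¬a: Gödel ¬ of 0.2 = 0 (operand ≠ 0)
((((b → ¬b) → a) ∧ b) → ¬a): 0.6 > 0, so result = 0
((a ∧ (¬a ∧ b)) → ((((b → ¬b) → a) ∧ b) → ¬a)): 0 ≤ 0, so result = 1
(¬a ∨ ((a ∧ (¬a ∧ b)) → ((((b → ¬b) → a) ∧ b) → ¬a))) = max(0, 1) = 1
(((b ∨ a) ∧ ((a → ¬b) ∨ b)) ∧ (¬a ∨ ((a ∧ (¬a ∧ b)) → ((((b → ¬b) → a) ∧ b) → ¬a)))) = min(0.6, 1) = 0.6

0.60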